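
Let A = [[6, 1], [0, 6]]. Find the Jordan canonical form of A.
The characteristic polynomial is det(xI - A) = (x - 6)^2, so the eigenvalues are 6 (algebraic multiplicity 2).

For λ = 6: rank(A - 6I) = 1, rank((A - 6I)^2) = 0. The eigenspace has dimension 2 - 1 = 1, so there is 1 Jordan block; the rank sequence gives block sizes [2].

Assembling the blocks gives the Jordan form J above.

J = [[6, 1], [0, 6]]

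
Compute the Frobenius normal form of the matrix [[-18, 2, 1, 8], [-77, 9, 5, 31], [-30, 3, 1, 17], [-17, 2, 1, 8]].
The invariant factors of A (the non-unit diagonal entries of the Smith normal form of xI - A over ℚ[x]) are x^2(x - 3)(x + 3), each dividing the next. The characteristic polynomial is their product, x^2(x - 3)(x + 3).

The rational canonical form is the block-diagonal matrix of companion matrices C(f_i):
R = [[0, 0, 0, 0], [1, 0, 0, 0], [0, 1, 0, 9], [0, 0, 1, 0]].

R = [[0, 0, 0, 0], [1, 0, 0, 0], [0, 1, 0, 9], [0, 0, 1, 0]]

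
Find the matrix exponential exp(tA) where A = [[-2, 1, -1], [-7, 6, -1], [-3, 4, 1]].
e^{tA} = [[1 - 2*t, t, -t], [-2*t - e^{5*t} + 1, t + e^{5*t}, -t], [2*t - e^{5*t} + 1, -t + e^{5*t} - 1, t + 1]]

A has Jordan form J = [[0, 1, 0], [0, 0, 0], [0, 0, 5]] with A = PJP^{-1}, so e^{tA} = P e^{tJ} P^{-1}.

For a Jordan block J_k(λ), e^{tJ_k(λ)} = e^{λt} · (I + tN + t^2 N^2/2! + ... + t^{k-1} N^{k-1}/(k-1)!) where N is the nilpotent superdiagonal part.

Assembling the blocks and conjugating back gives the entries of e^{tA} as shown above.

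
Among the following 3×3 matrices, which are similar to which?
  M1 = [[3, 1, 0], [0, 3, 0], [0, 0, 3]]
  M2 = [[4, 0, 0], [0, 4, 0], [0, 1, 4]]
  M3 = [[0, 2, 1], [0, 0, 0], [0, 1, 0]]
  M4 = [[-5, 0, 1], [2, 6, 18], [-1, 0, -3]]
4 classes: {M1}, {M2}, {M3}, {M4}

Characteristic polynomials: χ_{M1} = (x - 3)^3, χ_{M2} = (x - 4)^3, χ_{M3} = x^3, χ_{M4} = (x - 6)(x + 4)^2.

{M1}: invariant factors x - 3, (x - 3)^2.

{M2}: invariant factors x - 4, (x - 4)^2.

{M3}: invariant factors x^3.

{M4}: invariant factors (x - 6)(x + 4)^2.

Matrices are similar if and only if their invariant-factor lists agree; the partition into similarity classes is {M1}, {M2}, {M3}, {M4}.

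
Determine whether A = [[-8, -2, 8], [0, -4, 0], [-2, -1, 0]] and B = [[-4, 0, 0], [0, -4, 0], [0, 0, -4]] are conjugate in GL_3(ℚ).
No.

Both have characteristic polynomial (x + 4)^3, but the minimal polynomial of A is (x + 4)^2 while the minimal polynomial of B is x + 4. The minimal polynomial is a similarity invariant, so A and B are not similar.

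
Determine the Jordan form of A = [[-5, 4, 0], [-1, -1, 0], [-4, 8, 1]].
The characteristic polynomial is det(xI - A) = (x - 1)(x + 3)^2, so the eigenvalues are -3 (algebraic multiplicity 2), 1 (algebraic multiplicity 1).

For λ = -3: rank(A + 3I) = 2, rank((A + 3I)^2) = 1. The eigenspace has dimension 3 - 2 = 1, so there is 1 Jordan block; the rank sequence gives block sizes [2].

For λ = 1: algebraic multiplicity 1 gives one 1×1 block.

Assembling the blocks gives the Jordan form J above.

J = [[-3, 1, 0], [0, -3, 0], [0, 0, 1]]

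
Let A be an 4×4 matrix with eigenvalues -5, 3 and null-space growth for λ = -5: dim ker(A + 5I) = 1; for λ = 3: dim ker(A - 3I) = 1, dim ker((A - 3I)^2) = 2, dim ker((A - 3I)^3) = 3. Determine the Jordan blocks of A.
Jordan blocks: (-5, 1), (3, 3)

λ = -5: successive nullity increments [1] count blocks of size ≥ k; block sizes are [1].
λ = 3: successive nullity increments [1, 1, 1] count blocks of size ≥ k; block sizes are [3].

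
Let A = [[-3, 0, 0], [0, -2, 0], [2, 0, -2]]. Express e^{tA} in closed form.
e^{tA} = [[e^{-3*t}, 0, 0], [0, e^{-2*t}, 0], [(2*e^{t} - 2)*e^{-3*t}, 0, e^{-2*t}]]

A has Jordan form J = [[-3, 0, 0], [0, -2, 0], [0, 0, -2]] with A = PJP^{-1}, so e^{tA} = P e^{tJ} P^{-1}.

For a Jordan block J_k(λ), e^{tJ_k(λ)} = e^{λt} · (I + tN + t^2 N^2/2! + ... + t^{k-1} N^{k-1}/(k-1)!) where N is the nilpotent superdiagonal part.

Assembling the blocks and conjugating back gives the entries of e^{tA} as shown above.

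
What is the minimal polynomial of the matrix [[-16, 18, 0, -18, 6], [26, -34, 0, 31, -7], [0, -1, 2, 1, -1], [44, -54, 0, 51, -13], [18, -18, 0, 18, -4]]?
m_A(x) = (x - 2)^2(x + 3)(x + 4)

The characteristic polynomial factors as (x - 2)^3(x + 3)(x + 4). The minimal polynomial is ∏(x - λ)^{k_λ} where k_λ is the size of the largest Jordan block at λ.

For λ = -4: rank(A + 4I) = 4, and the largest Jordan block has size 1 (the smallest k with rank((A + 4I)^k) = rank((A + 4I)^(k+1))).
For λ = -3: rank(A + 3I) = 4, and the largest Jordan block has size 1 (the smallest k with rank((A + 3I)^k) = rank((A + 3I)^(k+1))).
For λ = 2: rank(A - 2I) = 3, and the largest Jordan block has size 2 (the smallest k with rank((A - 2I)^k) = rank((A - 2I)^(k+1))).

So m_A(x) = (x - 2)^2(x + 3)(x + 4).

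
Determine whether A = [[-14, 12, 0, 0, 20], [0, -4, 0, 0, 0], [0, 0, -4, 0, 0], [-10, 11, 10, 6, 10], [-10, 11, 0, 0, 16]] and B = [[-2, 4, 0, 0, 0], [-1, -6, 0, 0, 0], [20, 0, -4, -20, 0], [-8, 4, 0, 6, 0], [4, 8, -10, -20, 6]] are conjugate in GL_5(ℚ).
Two matrices over a field are similar if and only if they have the same invariant factors.

Both A and B have characteristic polynomial (x - 6)^2(x + 4)^3 and minimal polynomial (x - 6)(x + 4)^2. Computing further, both have invariant factors (x - 6)(x + 4), (x - 6)(x + 4)^2. Hence A and B are similar.

Yes.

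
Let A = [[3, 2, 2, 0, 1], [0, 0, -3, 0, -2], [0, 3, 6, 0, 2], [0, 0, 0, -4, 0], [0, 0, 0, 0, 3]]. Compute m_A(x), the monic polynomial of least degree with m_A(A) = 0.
The characteristic polynomial factors as (x - 3)^4(x + 4). The minimal polynomial is ∏(x - λ)^{k_λ} where k_λ is the size of the largest Jordan block at λ.

For λ = -4: rank(A + 4I) = 4, and the largest Jordan block has size 1 (the smallest k with rank((A + 4I)^k) = rank((A + 4I)^(k+1))).
For λ = 3: rank(A - 3I) = 3, and the largest Jordan block has size 2 (the smallest k with rank((A - 3I)^k) = rank((A - 3I)^(k+1))).

So m_A(x) = (x - 3)^2(x + 4).

m_A(x) = (x - 3)^2(x + 4)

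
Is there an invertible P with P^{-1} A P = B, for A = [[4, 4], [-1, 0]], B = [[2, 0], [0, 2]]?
No.

Both have characteristic polynomial (x - 2)^2, but the minimal polynomial of A is (x - 2)^2 while the minimal polynomial of B is x - 2. The minimal polynomial is a similarity invariant, so A and B are not similar.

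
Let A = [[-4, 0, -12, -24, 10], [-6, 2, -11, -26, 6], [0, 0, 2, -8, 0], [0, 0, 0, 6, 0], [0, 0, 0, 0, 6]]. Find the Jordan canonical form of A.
J = [[-4, 0, 0, 0, 0], [0, 2, 1, 0, 0], [0, 0, 2, 0, 0], [0, 0, 0, 6, 0], [0, 0, 0, 0, 6]]

The characteristic polynomial is det(xI - A) = (x - 6)^2(x - 2)^2(x + 4), so the eigenvalues are -4 (algebraic multiplicity 1), 2 (algebraic multiplicity 2), 6 (algebraic multiplicity 2).

For λ = -4: algebraic multiplicity 1 gives one 1×1 block.

For λ = 2: rank(A - 2I) = 4, rank((A - 2I)^2) = 3. The eigenspace has dimension 5 - 4 = 1, so there is 1 Jordan block; the rank sequence gives block sizes [2].

For λ = 6: rank(A - 6I) = 3. The eigenspace has dimension 5 - 3 = 2, so there are 2 Jordan blocks; the rank sequence gives block sizes [1, 1].

Assembling the blocks gives the Jordan form J above.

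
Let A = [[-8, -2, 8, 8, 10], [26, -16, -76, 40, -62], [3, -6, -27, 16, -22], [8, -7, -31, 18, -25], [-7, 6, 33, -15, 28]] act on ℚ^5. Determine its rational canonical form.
The invariant factors of A (the non-unit diagonal entries of the Smith normal form of xI - A over ℚ[x]) are x^2 + x + 2, (x + 3)(x^2 + x + 2), each dividing the next. The characteristic polynomial is their product, (x + 3)(x^2 + x + 2)^2.

The rational canonical form is the block-diagonal matrix of companion matrices C(f_i):
R = [[0, -2, 0, 0, 0], [1, -1, 0, 0, 0], [0, 0, 0, 0, -6], [0, 0, 1, 0, -5], [0, 0, 0, 1, -4]].

Note the characteristic polynomial does not split into linear factors over ℚ, so A has no Jordan form over ℚ; the rational canonical form exists over any field.

R = [[0, -2, 0, 0, 0], [1, -1, 0, 0, 0], [0, 0, 0, 0, -6], [0, 0, 1, 0, -5], [0, 0, 0, 1, -4]]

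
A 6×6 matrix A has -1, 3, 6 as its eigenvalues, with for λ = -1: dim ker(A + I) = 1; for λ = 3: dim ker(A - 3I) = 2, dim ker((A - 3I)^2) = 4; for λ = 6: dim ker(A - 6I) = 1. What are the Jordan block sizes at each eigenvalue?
λ = -1: successive nullity increments [1] count blocks of size ≥ k; block sizes are [1].
λ = 3: successive nullity increments [2, 2] count blocks of size ≥ k; block sizes are [2, 2].
λ = 6: successive nullity increments [1] count blocks of size ≥ k; block sizes are [1].

Jordan blocks: (-1, 1), (3, 2), (3, 2), (6, 1)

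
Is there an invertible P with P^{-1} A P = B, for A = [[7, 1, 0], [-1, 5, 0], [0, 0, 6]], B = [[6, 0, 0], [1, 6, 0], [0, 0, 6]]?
Two matrices over a field are similar if and only if they have the same invariant factors.

Both A and B have characteristic polynomial (x - 6)^3 and minimal polynomial (x - 6)^2. Computing further, both have invariant factors x - 6, (x - 6)^2. Hence A and B are similar.

Yes.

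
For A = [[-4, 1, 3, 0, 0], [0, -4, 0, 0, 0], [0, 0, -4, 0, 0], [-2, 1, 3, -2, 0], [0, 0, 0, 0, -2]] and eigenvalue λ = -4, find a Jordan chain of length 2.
We seek v_1 ∈ ker((A + 4I)^2) \ ker(A + 4I), then set v_{i+1} = (A + 4I) v_i.

One such chain is v_1 = [[0, 1, 0, 0, 0]]^T, v_2 = [[1, 0, 0, 1, 0]]^T. Check: (A + 4I) v_2 = [[0, 0, 0, 0, 0]]^T = 0.

v_1 = [[0, 1, 0, 0, 0]]^T, v_2 = [[1, 0, 0, 1, 0]]^T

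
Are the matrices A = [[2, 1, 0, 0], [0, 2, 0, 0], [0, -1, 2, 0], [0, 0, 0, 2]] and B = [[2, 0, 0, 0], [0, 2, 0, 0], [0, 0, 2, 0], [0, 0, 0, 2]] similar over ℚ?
No.

Both have characteristic polynomial (x - 2)^4, but the minimal polynomial of A is (x - 2)^2 while the minimal polynomial of B is x - 2. The minimal polynomial is a similarity invariant, so A and B are not similar.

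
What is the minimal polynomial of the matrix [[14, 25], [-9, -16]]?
m_A(x) = (x + 1)^2

The characteristic polynomial factors as (x + 1)^2. The minimal polynomial is ∏(x - λ)^{k_λ} where k_λ is the size of the largest Jordan block at λ.

For λ = -1: rank(A + I) = 1, and the largest Jordan block has size 2 (the smallest k with rank((A + I)^k) = rank((A + I)^(k+1))).

So m_A(x) = (x + 1)^2.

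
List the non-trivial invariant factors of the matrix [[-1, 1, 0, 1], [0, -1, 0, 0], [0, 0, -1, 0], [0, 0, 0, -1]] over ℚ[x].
x + 1, x + 1, (x + 1)^2

The Jordan structure of A has elementary divisors (x + 1)^2, (x + 1), (x + 1). Arranging the block sizes at each eigenvalue in decreasing order and taking row products gives the invariant factors.

Invariant factors (smallest first, each dividing the next): x + 1, x + 1, (x + 1)^2.

Check: the last factor (x + 1)^2 is the minimal polynomial, and the product (x + 1)^4 is the characteristic polynomial.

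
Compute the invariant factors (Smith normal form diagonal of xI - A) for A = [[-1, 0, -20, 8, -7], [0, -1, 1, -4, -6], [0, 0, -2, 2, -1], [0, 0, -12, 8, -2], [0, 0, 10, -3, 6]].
The Jordan structure of A has elementary divisors (x + 1), (x + 1), (x - 4)^3. Arranging the block sizes at each eigenvalue in decreasing order and taking row products gives the invariant factors.

Invariant factors (smallest first, each dividing the next): x + 1, (x - 4)^3(x + 1).

Check: the last factor (x - 4)^3(x + 1) is the minimal polynomial, and the product (x - 4)^3(x + 1)^2 is the characteristic polynomial.

x + 1, (x - 4)^3(x + 1)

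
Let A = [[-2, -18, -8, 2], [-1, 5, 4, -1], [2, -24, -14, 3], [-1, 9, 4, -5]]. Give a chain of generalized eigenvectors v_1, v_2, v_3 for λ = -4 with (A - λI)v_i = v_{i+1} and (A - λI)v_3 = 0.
We seek v_1 ∈ ker((A + 4I)^3) \ ker((A + 4I)^2), then set v_{i+1} = (A + 4I) v_i.

One such chain is v_1 = [[-4, 2, -5, 1]]^T, v_2 = [[-2, 1, -3, 1]]^T, v_3 = [[4, -2, 5, -2]]^T. Check: (A + 4I) v_3 = [[0, 0, 0, 0]]^T = 0.

v_1 = [[-4, 2, -5, 1]]^T, v_2 = [[-2, 1, -3, 1]]^T, v_3 = [[4, -2, 5, -2]]^T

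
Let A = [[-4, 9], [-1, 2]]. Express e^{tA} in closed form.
A has Jordan form J = [[-1, 1], [0, -1]] with A = PJP^{-1}, so e^{tA} = P e^{tJ} P^{-1}.

For a Jordan block J_k(λ), e^{tJ_k(λ)} = e^{λt} · (I + tN + t^2 N^2/2! + ... + t^{k-1} N^{k-1}/(k-1)!) where N is the nilpotent superdiagonal part.

Assembling the blocks and conjugating back gives the entries of e^{tA} as shown above.

e^{tA} = [[(1 - 3*t)*e^{-t}, 9*t*e^{-t}], [-t*e^{-t}, (3*t + 1)*e^{-t}]]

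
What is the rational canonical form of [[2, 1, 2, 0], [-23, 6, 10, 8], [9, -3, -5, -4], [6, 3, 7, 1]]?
R = [[0, -5, 0, 0], [1, 2, 0, 0], [0, 0, 0, -5], [0, 0, 1, 2]]

The invariant factors of A (the non-unit diagonal entries of the Smith normal form of xI - A over ℚ[x]) are x^2 - 2x + 5, x^2 - 2x + 5, each dividing the next. The characteristic polynomial is their product, (x^2 - 2x + 5)^2.

The rational canonical form is the block-diagonal matrix of companion matrices C(f_i):
R = [[0, -5, 0, 0], [1, 2, 0, 0], [0, 0, 0, -5], [0, 0, 1, 2]].

Note the characteristic polynomial does not split into linear factors over ℚ, so A has no Jordan form over ℚ; the rational canonical form exists over any field.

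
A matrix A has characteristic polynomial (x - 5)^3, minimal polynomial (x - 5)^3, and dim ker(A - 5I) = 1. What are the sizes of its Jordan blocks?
Jordan blocks: (5, 3)

λ = 5: algebraic multiplicity 3 (exponent in χ_A), largest block size 3 (exponent in m_A), 1 block (geometric multiplicity). This forces block sizes [3].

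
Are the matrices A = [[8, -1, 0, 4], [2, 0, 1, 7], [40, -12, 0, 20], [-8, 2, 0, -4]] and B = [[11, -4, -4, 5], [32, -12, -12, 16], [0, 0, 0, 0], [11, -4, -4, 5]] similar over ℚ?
No.

Both have characteristic polynomial x^3(x - 4), but the minimal polynomial of A is x^3(x - 4) while the minimal polynomial of B is x^2(x - 4). The minimal polynomial is a similarity invariant, so A and B are not similar.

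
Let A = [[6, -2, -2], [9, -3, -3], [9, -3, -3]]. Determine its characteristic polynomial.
xI - A = [[x - 6, 2, 2], [-9, x + 3, 3], [-9, 3, x + 3]].

Expanding det(xI - A) along the first row:
det(xI - A) = + (x - 6)·det([[x + 3, 3], [3, x + 3]]) - (2)·det([[-9, 3], [-9, x + 3]]) + (2)·det([[-9, x + 3], [-9, 3]]).

Evaluating gives χ_A(x) = x^3.

χ_A(x) = x^3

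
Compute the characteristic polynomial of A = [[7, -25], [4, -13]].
χ_A(x) = (x + 3)^2

xI - A = [[x - 7, 25], [-4, x + 13]].

Expanding det(xI - A) along the first row:
det(xI - A) = + (x - 7)·det([[x + 13]]) - (25)·det([[-4]]).

Evaluating gives χ_A(x) = x^2 + 6x + 9 = (x + 3)^2.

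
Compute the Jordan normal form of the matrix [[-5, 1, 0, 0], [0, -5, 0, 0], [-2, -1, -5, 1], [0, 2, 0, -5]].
The characteristic polynomial is det(xI - A) = (x + 5)^4, so the eigenvalues are -5 (algebraic multiplicity 4).

For λ = -5: rank(A + 5I) = 2, rank((A + 5I)^2) = 0. The eigenspace has dimension 4 - 2 = 2, so there are 2 Jordan blocks; the rank sequence gives block sizes [2, 2].

Assembling the blocks gives the Jordan form J above.

J = [[-5, 1, 0, 0], [0, -5, 0, 0], [0, 0, -5, 1], [0, 0, 0, -5]]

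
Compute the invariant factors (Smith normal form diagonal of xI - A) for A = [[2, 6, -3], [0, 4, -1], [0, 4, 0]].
x - 2, (x - 2)^2

The Jordan structure of A has elementary divisors (x - 2)^2, (x - 2). Arranging the block sizes at each eigenvalue in decreasing order and taking row products gives the invariant factors.

Invariant factors (smallest first, each dividing the next): x - 2, (x - 2)^2.

Check: the last factor (x - 2)^2 is the minimal polynomial, and the product (x - 2)^3 is the characteristic polynomial.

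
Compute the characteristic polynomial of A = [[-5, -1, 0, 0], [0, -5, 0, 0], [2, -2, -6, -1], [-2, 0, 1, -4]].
xI - A = [[x + 5, 1, 0, 0], [0, x + 5, 0, 0], [-2, 2, x + 6, 1], [2, 0, -1, x + 4]].

Expanding det(xI - A) along the first row:
det(xI - A) = + (x + 5)·det([[x + 5, 0, 0], [2, x + 6, 1], [0, -1, x + 4]]) - (1)·det([[0, 0, 0], [-2, x + 6, 1], [2, -1, x + 4]]) + (0)·det([[0, x + 5, 0], [-2, 2, 1], [2, 0, x + 4]]) - (0)·det([[0, x + 5, 0], [-2, 2, x + 6], [2, 0, -1]]).

Evaluating gives χ_A(x) = x^4 + 20x^3 + 150x^2 + 500x + 625 = (x + 5)^4.

χ_A(x) = (x + 5)^4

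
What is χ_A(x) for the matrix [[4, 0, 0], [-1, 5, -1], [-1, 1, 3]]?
χ_A(x) = (x - 4)^3

xI - A = [[x - 4, 0, 0], [1, x - 5, 1], [1, -1, x - 3]].

Expanding det(xI - A) along the first row:
det(xI - A) = + (x - 4)·det([[x - 5, 1], [-1, x - 3]]) - (0)·det([[1, 1], [1, x - 3]]) + (0)·det([[1, x - 5], [1, -1]]).

Evaluating gives χ_A(x) = x^3 - 12x^2 + 48x - 64 = (x - 4)^3.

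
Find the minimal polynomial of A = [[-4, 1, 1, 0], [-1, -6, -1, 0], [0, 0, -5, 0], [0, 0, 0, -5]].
The characteristic polynomial factors as (x + 5)^4. The minimal polynomial is ∏(x - λ)^{k_λ} where k_λ is the size of the largest Jordan block at λ.

For λ = -5: rank(A + 5I) = 1, and the largest Jordan block has size 2 (the smallest k with rank((A + 5I)^k) = rank((A + 5I)^(k+1))).

So m_A(x) = (x + 5)^2.

m_A(x) = (x + 5)^2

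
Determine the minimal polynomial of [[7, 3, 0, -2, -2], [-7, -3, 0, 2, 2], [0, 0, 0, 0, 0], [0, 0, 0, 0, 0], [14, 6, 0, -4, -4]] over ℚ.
m_A(x) = x^2

The characteristic polynomial factors as x^5. The minimal polynomial is ∏(x - λ)^{k_λ} where k_λ is the size of the largest Jordan block at λ.

For λ = 0: rank(A) = 1, and the largest Jordan block has size 2 (the smallest k with rank(A^k) = rank(A^(k+1))).

So m_A(x) = x^2.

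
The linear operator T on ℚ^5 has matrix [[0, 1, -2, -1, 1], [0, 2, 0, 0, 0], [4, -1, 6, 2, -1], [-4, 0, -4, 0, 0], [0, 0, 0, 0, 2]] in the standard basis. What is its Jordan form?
J = [[2, 1, 0, 0, 0], [0, 2, 0, 0, 0], [0, 0, 2, 1, 0], [0, 0, 0, 2, 0], [0, 0, 0, 0, 2]]

The characteristic polynomial is det(xI - A) = (x - 2)^5, so the eigenvalues are 2 (algebraic multiplicity 5).

For λ = 2: rank(A - 2I) = 2, rank((A - 2I)^2) = 0. The eigenspace has dimension 5 - 2 = 3, so there are 3 Jordan blocks; the rank sequence gives block sizes [2, 2, 1].

Assembling the blocks gives the Jordan form J above.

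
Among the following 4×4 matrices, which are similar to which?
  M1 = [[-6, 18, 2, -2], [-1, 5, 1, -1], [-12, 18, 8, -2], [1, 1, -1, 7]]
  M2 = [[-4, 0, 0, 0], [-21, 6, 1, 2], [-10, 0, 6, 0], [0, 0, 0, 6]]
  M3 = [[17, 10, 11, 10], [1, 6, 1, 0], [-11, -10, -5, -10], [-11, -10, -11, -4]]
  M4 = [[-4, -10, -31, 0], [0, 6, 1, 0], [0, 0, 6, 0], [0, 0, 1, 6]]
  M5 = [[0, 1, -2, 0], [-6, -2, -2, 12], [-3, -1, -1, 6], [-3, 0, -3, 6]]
Characteristic polynomials: χ_{M1} = (x - 6)^3(x + 4), χ_{M2} = (x - 6)^3(x + 4), χ_{M3} = (x - 6)^3(x + 4), χ_{M4} = (x - 6)^3(x + 4), χ_{M5} = x^3(x - 3).

{M1, M2, M3, M4}: invariant factors x - 6, (x - 6)^2(x + 4).

{M5}: invariant factors x, x^2(x - 3).

Matrices are similar if and only if their invariant-factor lists agree; the partition into similarity classes is {M1, M2, M3, M4}, {M5}.

2 classes: {M1, M2, M3, M4}, {M5}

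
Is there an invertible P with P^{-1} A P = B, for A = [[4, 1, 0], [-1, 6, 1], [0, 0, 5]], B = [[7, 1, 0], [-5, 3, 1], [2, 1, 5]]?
Two matrices over a field are similar if and only if they have the same invariant factors.

Both A and B have characteristic polynomial (x - 5)^3 and minimal polynomial (x - 5)^3. Computing further, both have invariant factors (x - 5)^3. Hence A and B are similar.

Yes.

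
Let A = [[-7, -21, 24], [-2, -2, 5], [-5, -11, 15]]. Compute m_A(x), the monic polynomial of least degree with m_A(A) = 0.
The characteristic polynomial factors as (x - 2)^3. The minimal polynomial is ∏(x - λ)^{k_λ} where k_λ is the size of the largest Jordan block at λ.

For λ = 2: rank(A - 2I) = 2, and the largest Jordan block has size 3 (the smallest k with rank((A - 2I)^k) = rank((A - 2I)^(k+1))).

So m_A(x) = (x - 2)^3.

m_A(x) = (x - 2)^3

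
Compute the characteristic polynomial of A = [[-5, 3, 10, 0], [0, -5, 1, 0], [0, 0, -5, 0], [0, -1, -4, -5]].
χ_A(x) = (x + 5)^4

xI - A = [[x + 5, -3, -10, 0], [0, x + 5, -1, 0], [0, 0, x + 5, 0], [0, 1, 4, x + 5]].

Expanding det(xI - A) along the first row:
det(xI - A) = + (x + 5)·det([[x + 5, -1, 0], [0, x + 5, 0], [1, 4, x + 5]]) - (-3)·det([[0, -1, 0], [0, x + 5, 0], [0, 4, x + 5]]) + (-10)·det([[0, x + 5, 0], [0, 0, 0], [0, 1, x + 5]]) - (0)·det([[0, x + 5, -1], [0, 0, x + 5], [0, 1, 4]]).

Evaluating gives χ_A(x) = x^4 + 20x^3 + 150x^2 + 500x + 625 = (x + 5)^4.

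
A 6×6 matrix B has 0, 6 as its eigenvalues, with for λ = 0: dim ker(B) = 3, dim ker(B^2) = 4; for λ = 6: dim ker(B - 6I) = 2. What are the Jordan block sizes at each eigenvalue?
λ = 0: successive nullity increments [3, 1] count blocks of size ≥ k; block sizes are [2, 1, 1].
λ = 6: successive nullity increments [2] count blocks of size ≥ k; block sizes are [1, 1].

Jordan blocks: (0, 2), (0, 1), (0, 1), (6, 1), (6, 1)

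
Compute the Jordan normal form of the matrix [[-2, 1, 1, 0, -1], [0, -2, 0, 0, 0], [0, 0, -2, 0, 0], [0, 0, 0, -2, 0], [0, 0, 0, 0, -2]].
The characteristic polynomial is det(xI - A) = (x + 2)^5, so the eigenvalues are -2 (algebraic multiplicity 5).

For λ = -2: rank(A + 2I) = 1, rank((A + 2I)^2) = 0. The eigenspace has dimension 5 - 1 = 4, so there are 4 Jordan blocks; the rank sequence gives block sizes [2, 1, 1, 1].

Assembling the blocks gives the Jordan form J above.

J = [[-2, 1, 0, 0, 0], [0, -2, 0, 0, 0], [0, 0, -2, 0, 0], [0, 0, 0, -2, 0], [0, 0, 0, 0, -2]]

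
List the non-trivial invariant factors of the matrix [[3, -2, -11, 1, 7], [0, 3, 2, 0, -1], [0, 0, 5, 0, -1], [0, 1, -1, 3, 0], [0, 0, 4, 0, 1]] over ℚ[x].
The Jordan structure of A has elementary divisors (x - 3)^3, (x - 3)^2. Arranging the block sizes at each eigenvalue in decreasing order and taking row products gives the invariant factors.

Invariant factors (smallest first, each dividing the next): (x - 3)^2, (x - 3)^3.

Check: the last factor (x - 3)^3 is the minimal polynomial, and the product (x - 3)^5 is the characteristic polynomial.

(x - 3)^2, (x - 3)^3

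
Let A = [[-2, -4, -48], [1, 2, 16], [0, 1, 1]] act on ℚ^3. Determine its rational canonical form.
The invariant factors of A (the non-unit diagonal entries of the Smith normal form of xI - A over ℚ[x]) are (x - 4)(x - 1)(x + 4), each dividing the next. The characteristic polynomial is their product, (x - 4)(x - 1)(x + 4).

The rational canonical form is the block-diagonal matrix of companion matrices C(f_i):
R = [[0, 0, -16], [1, 0, 16], [0, 1, 1]].

R = [[0, 0, -16], [1, 0, 16], [0, 1, 1]]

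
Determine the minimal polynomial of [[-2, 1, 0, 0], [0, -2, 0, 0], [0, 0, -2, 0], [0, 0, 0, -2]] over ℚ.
The characteristic polynomial factors as (x + 2)^4. The minimal polynomial is ∏(x - λ)^{k_λ} where k_λ is the size of the largest Jordan block at λ.

For λ = -2: rank(A + 2I) = 1, and the largest Jordan block has size 2 (the smallest k with rank((A + 2I)^k) = rank((A + 2I)^(k+1))).

So m_A(x) = (x + 2)^2.

m_A(x) = (x + 2)^2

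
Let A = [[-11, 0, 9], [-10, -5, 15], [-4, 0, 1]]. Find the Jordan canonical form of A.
J = [[-5, 1, 0], [0, -5, 0], [0, 0, -5]]

The characteristic polynomial is det(xI - A) = (x + 5)^3, so the eigenvalues are -5 (algebraic multiplicity 3).

For λ = -5: rank(A + 5I) = 1, rank((A + 5I)^2) = 0. The eigenspace has dimension 3 - 1 = 2, so there are 2 Jordan blocks; the rank sequence gives block sizes [2, 1].

Assembling the blocks gives the Jordan form J above.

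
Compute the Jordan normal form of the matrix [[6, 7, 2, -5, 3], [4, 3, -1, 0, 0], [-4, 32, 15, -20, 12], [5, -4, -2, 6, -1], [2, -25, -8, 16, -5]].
J = [[5, 1, 0, 0, 0], [0, 5, 1, 0, 0], [0, 0, 5, 0, 0], [0, 0, 0, 5, 1], [0, 0, 0, 0, 5]]

The characteristic polynomial is det(xI - A) = (x - 5)^5, so the eigenvalues are 5 (algebraic multiplicity 5).

For λ = 5: rank(A - 5I) = 3, rank((A - 5I)^2) = 1, rank((A - 5I)^3) = 0. The eigenspace has dimension 5 - 3 = 2, so there are 2 Jordan blocks; the rank sequence gives block sizes [3, 2].

Assembling the blocks gives the Jordan form J above.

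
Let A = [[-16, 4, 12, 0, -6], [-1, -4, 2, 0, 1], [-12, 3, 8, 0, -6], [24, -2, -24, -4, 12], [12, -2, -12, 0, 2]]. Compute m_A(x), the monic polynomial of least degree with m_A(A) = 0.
m_A(x) = (x - 2)(x + 4)^3

The characteristic polynomial factors as (x - 2)(x + 4)^4. The minimal polynomial is ∏(x - λ)^{k_λ} where k_λ is the size of the largest Jordan block at λ.

For λ = -4: rank(A + 4I) = 3, and the largest Jordan block has size 3 (the smallest k with rank((A + 4I)^k) = rank((A + 4I)^(k+1))).
For λ = 2: rank(A - 2I) = 4, and the largest Jordan block has size 1 (the smallest k with rank((A - 2I)^k) = rank((A - 2I)^(k+1))).

So m_A(x) = (x - 2)(x + 4)^3.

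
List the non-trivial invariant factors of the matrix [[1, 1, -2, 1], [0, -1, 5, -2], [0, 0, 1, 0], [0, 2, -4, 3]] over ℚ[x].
x - 1, (x - 1)^3

The Jordan structure of A has elementary divisors (x - 1)^3, (x - 1). Arranging the block sizes at each eigenvalue in decreasing order and taking row products gives the invariant factors.

Invariant factors (smallest first, each dividing the next): x - 1, (x - 1)^3.

Check: the last factor (x - 1)^3 is the minimal polynomial, and the product (x - 1)^4 is the characteristic polynomial.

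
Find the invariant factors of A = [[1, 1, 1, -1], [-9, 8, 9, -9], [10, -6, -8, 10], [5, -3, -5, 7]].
x - 2, (x - 2)^3

The Jordan structure of A has elementary divisors (x - 2)^3, (x - 2). Arranging the block sizes at each eigenvalue in decreasing order and taking row products gives the invariant factors.

Invariant factors (smallest first, each dividing the next): x - 2, (x - 2)^3.

Check: the last factor (x - 2)^3 is the minimal polynomial, and the product (x - 2)^4 is the characteristic polynomial.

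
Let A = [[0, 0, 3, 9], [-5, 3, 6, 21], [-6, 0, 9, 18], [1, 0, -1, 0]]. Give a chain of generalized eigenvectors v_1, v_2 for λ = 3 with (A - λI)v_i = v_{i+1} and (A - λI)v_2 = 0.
v_1 = [[1, 2, 1, 0]]^T, v_2 = [[0, 1, 0, 0]]^T

We seek v_1 ∈ ker((A - 3I)^2) \ ker(A - 3I), then set v_{i+1} = (A - 3I) v_i.

One such chain is v_1 = [[1, 2, 1, 0]]^T, v_2 = [[0, 1, 0, 0]]^T. Check: (A - 3I) v_2 = [[0, 0, 0, 0]]^T = 0.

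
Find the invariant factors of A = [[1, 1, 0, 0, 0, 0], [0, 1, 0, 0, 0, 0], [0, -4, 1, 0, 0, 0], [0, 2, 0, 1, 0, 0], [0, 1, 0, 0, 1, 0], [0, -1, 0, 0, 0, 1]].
x - 1, x - 1, x - 1, x - 1, (x - 1)^2

The Jordan structure of A has elementary divisors (x - 1)^2, (x - 1), (x - 1), (x - 1), (x - 1). Arranging the block sizes at each eigenvalue in decreasing order and taking row products gives the invariant factors.

Invariant factors (smallest first, each dividing the next): x - 1, x - 1, x - 1, x - 1, (x - 1)^2.

Check: the last factor (x - 1)^2 is the minimal polynomial, and the product (x - 1)^6 is the characteristic polynomial.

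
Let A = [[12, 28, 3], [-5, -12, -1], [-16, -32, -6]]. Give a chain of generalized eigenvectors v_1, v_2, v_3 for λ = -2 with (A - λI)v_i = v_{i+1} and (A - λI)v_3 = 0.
v_1 = [[0, 0, 1]]^T, v_2 = [[3, -1, -4]]^T, v_3 = [[2, -1, 0]]^T

We seek v_1 ∈ ker((A + 2I)^3) \ ker((A + 2I)^2), then set v_{i+1} = (A + 2I) v_i.

One such chain is v_1 = [[0, 0, 1]]^T, v_2 = [[3, -1, -4]]^T, v_3 = [[2, -1, 0]]^T. Check: (A + 2I) v_3 = [[0, 0, 0]]^T = 0.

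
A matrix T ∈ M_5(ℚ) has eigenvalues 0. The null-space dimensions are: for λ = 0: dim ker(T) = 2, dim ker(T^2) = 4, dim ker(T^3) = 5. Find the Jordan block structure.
λ = 0: successive nullity increments [2, 2, 1] count blocks of size ≥ k; block sizes are [3, 2].

Jordan blocks: (0, 3), (0, 2)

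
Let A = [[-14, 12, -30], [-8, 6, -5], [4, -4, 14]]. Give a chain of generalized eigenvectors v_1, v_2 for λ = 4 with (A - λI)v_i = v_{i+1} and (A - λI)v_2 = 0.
We seek v_1 ∈ ker((A - 4I)^2) \ ker(A - 4I), then set v_{i+1} = (A - 4I) v_i.

One such chain is v_1 = [[-1, 1, 1]]^T, v_2 = [[0, 5, 2]]^T. Check: (A - 4I) v_2 = [[0, 0, 0]]^T = 0.

v_1 = [[-1, 1, 1]]^T, v_2 = [[0, 5, 2]]^T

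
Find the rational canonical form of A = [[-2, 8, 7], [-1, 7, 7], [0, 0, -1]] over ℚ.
The invariant factors of A (the non-unit diagonal entries of the Smith normal form of xI - A over ℚ[x]) are x + 1, (x - 6)(x + 1), each dividing the next. The characteristic polynomial is their product, (x - 6)(x + 1)^2.

The rational canonical form is the block-diagonal matrix of companion matrices C(f_i):
R = [[-1, 0, 0], [0, 0, 6], [0, 1, 5]].

R = [[-1, 0, 0], [0, 0, 6], [0, 1, 5]]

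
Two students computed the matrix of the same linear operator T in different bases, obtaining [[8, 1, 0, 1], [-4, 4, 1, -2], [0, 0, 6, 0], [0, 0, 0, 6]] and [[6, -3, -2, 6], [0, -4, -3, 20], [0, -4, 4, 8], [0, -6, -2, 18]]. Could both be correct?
Yes.

Two matrices over a field are similar if and only if they have the same invariant factors.

Both A and B have characteristic polynomial (x - 6)^4 and minimal polynomial (x - 6)^3. Computing further, both have invariant factors x - 6, (x - 6)^3. Hence A and B are similar.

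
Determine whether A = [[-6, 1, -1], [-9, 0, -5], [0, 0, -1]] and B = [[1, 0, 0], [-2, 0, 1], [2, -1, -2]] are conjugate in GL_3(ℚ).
trace(A) = -7 but trace(B) = -1. The trace is a similarity invariant, so A and B are not similar.

No.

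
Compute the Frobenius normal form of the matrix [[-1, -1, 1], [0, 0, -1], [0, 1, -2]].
The invariant factors of A (the non-unit diagonal entries of the Smith normal form of xI - A over ℚ[x]) are x + 1, (x + 1)^2, each dividing the next. The characteristic polynomial is their product, (x + 1)^3.

The rational canonical form is the block-diagonal matrix of companion matrices C(f_i):
R = [[-1, 0, 0], [0, 0, -1], [0, 1, -2]].

R = [[-1, 0, 0], [0, 0, -1], [0, 1, -2]]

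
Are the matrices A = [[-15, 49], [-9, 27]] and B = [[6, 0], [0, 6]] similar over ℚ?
No.

Both have characteristic polynomial (x - 6)^2, but the minimal polynomial of A is (x - 6)^2 while the minimal polynomial of B is x - 6. The minimal polynomial is a similarity invariant, so A and B are not similar.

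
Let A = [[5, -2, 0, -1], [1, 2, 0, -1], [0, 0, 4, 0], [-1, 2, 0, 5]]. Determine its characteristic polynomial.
xI - A = [[x - 5, 2, 0, 1], [-1, x - 2, 0, 1], [0, 0, x - 4, 0], [1, -2, 0, x - 5]].

Expanding det(xI - A) along the first row:
det(xI - A) = + (x - 5)·det([[x - 2, 0, 1], [0, x - 4, 0], [-2, 0, x - 5]]) - (2)·det([[-1, 0, 1], [0, x - 4, 0], [1, 0, x - 5]]) + (0)·det([[-1, x - 2, 1], [0, 0, 0], [1, -2, x - 5]]) - (1)·det([[-1, x - 2, 0], [0, 0, x - 4], [1, -2, 0]]).

Evaluating gives χ_A(x) = x^4 - 16x^3 + 96x^2 - 256x + 256 = (x - 4)^4.

χ_A(x) = (x - 4)^4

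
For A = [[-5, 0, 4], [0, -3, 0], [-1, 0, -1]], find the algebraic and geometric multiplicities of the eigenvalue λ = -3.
algebraic multiplicity 3, geometric multiplicity 2

The characteristic polynomial is (x + 3)^3, so the factor x + 3 appears with exponent 3: the algebraic multiplicity is 3.

rank(A + 3I) = 1, so the eigenspace has dimension 3 - 1 = 2: the geometric multiplicity is 2.

Since 2 < 3, A is not diagonalizable.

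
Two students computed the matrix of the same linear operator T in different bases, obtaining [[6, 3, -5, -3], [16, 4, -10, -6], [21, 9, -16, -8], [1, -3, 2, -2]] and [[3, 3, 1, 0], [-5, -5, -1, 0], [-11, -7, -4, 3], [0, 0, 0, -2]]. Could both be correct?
Two matrices over a field are similar if and only if they have the same invariant factors.

Both A and B have characteristic polynomial (x + 2)^4 and minimal polynomial (x + 2)^3. Computing further, both have invariant factors x + 2, (x + 2)^3. Hence A and B are similar.

Yes.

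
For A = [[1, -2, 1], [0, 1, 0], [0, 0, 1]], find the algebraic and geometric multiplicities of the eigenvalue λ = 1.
The characteristic polynomial is (x - 1)^3, so the factor x - 1 appears with exponent 3: the algebraic multiplicity is 3.

rank(A - I) = 1, so the eigenspace has dimension 3 - 1 = 2: the geometric multiplicity is 2.

Since 2 < 3, A is not diagonalizable.

algebraic multiplicity 3, geometric multiplicity 2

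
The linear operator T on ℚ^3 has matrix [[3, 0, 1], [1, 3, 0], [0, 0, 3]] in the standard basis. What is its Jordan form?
J = [[3, 1, 0], [0, 3, 1], [0, 0, 3]]

The characteristic polynomial is det(xI - A) = (x - 3)^3, so the eigenvalues are 3 (algebraic multiplicity 3).

For λ = 3: rank(A - 3I) = 2, rank((A - 3I)^2) = 1, rank((A - 3I)^3) = 0. The eigenspace has dimension 3 - 2 = 1, so there is 1 Jordan block; the rank sequence gives block sizes [3].

Assembling the blocks gives the Jordan form J above.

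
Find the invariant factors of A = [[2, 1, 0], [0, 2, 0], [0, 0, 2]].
x - 2, (x - 2)^2

The Jordan structure of A has elementary divisors (x - 2)^2, (x - 2). Arranging the block sizes at each eigenvalue in decreasing order and taking row products gives the invariant factors.

Invariant factors (smallest first, each dividing the next): x - 2, (x - 2)^2.

Check: the last factor (x - 2)^2 is the minimal polynomial, and the product (x - 2)^3 is the characteristic polynomial.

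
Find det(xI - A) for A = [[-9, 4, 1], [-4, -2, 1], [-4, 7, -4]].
χ_A(x) = (x + 5)^3

xI - A = [[x + 9, -4, -1], [4, x + 2, -1], [4, -7, x + 4]].

Expanding det(xI - A) along the first row:
det(xI - A) = + (x + 9)·det([[x + 2, -1], [-7, x + 4]]) - (-4)·det([[4, -1], [4, x + 4]]) + (-1)·det([[4, x + 2], [4, -7]]).

Evaluating gives χ_A(x) = x^3 + 15x^2 + 75x + 125 = (x + 5)^3.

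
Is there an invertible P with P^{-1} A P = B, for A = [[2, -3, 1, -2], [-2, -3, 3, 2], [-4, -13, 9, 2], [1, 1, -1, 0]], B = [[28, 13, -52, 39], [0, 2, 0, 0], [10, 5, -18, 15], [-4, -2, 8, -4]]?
No.

Both have characteristic polynomial (x - 2)^4, but the minimal polynomial of A is (x - 2)^3 while the minimal polynomial of B is (x - 2)^2. The minimal polynomial is a similarity invariant, so A and B are not similar.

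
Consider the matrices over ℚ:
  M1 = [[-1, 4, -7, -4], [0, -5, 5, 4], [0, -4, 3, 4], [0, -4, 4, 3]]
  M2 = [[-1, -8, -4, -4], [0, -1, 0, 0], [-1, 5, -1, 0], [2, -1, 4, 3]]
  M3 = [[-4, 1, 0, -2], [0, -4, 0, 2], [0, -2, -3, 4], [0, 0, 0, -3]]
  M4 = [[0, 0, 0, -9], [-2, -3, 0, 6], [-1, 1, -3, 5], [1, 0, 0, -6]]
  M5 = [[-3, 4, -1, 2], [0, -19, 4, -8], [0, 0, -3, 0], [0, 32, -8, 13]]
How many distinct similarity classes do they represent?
Characteristic polynomials: χ_{M1} = (x - 1)^2(x + 1)^2, χ_{M2} = (x - 1)^2(x + 1)^2, χ_{M3} = (x + 3)^2(x + 4)^2, χ_{M4} = (x + 3)^4, χ_{M5} = (x + 3)^4.

{M1}: invariant factors x + 1, (x - 1)^2(x + 1).

{M2}: invariant factors (x - 1)^2(x + 1)^2.

{M3}: invariant factors x + 3, (x + 3)(x + 4)^2.

{M4}: invariant factors (x + 3)^2, (x + 3)^2.

{M5}: invariant factors x + 3, x + 3, (x + 3)^2.

Matrices are similar if and only if their invariant-factor lists agree; the partition into similarity classes is {M1}, {M2}, {M3}, {M4}, {M5}.

5 classes: {M1}, {M2}, {M3}, {M4}, {M5}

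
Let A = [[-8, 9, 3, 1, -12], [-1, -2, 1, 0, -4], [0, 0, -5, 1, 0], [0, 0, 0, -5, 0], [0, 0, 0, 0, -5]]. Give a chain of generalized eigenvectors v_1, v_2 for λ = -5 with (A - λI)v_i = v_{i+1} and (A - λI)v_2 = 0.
We seek v_1 ∈ ker((A + 5I)^2) \ ker(A + 5I), then set v_{i+1} = (A + 5I) v_i.

One such chain is v_1 = [[2, 1, 0, 0, 0]]^T, v_2 = [[3, 1, 0, 0, 0]]^T. Check: (A + 5I) v_2 = [[0, 0, 0, 0, 0]]^T = 0.

v_1 = [[2, 1, 0, 0, 0]]^T, v_2 = [[3, 1, 0, 0, 0]]^T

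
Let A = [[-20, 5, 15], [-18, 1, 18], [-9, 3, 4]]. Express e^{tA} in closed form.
e^{tA} = [[(1 - 15*t)*e^{-5*t}, 5*t*e^{-5*t}, 15*t*e^{-5*t}], [-18*t*e^{-5*t}, (6*t + 1)*e^{-5*t}, 18*t*e^{-5*t}], [-9*t*e^{-5*t}, 3*t*e^{-5*t}, (9*t + 1)*e^{-5*t}]]

A has Jordan form J = [[-5, 1, 0], [0, -5, 0], [0, 0, -5]] with A = PJP^{-1}, so e^{tA} = P e^{tJ} P^{-1}.

For a Jordan block J_k(λ), e^{tJ_k(λ)} = e^{λt} · (I + tN + t^2 N^2/2! + ... + t^{k-1} N^{k-1}/(k-1)!) where N is the nilpotent superdiagonal part.

Assembling the blocks and conjugating back gives the entries of e^{tA} as shown above.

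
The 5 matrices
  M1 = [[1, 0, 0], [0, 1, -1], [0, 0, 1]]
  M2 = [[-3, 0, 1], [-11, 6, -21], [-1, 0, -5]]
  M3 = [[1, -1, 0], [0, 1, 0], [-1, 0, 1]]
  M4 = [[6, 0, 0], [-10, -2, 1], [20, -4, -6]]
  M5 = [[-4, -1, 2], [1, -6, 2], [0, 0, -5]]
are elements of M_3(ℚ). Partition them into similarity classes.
Characteristic polynomials: χ_{M1} = (x - 1)^3, χ_{M2} = (x - 6)(x + 4)^2, χ_{M3} = (x - 1)^3, χ_{M4} = (x - 6)(x + 4)^2, χ_{M5} = (x + 5)^3.

{M1}: invariant factors x - 1, (x - 1)^2.

{M2, M4}: invariant factors (x - 6)(x + 4)^2.

{M3}: invariant factors (x - 1)^3.

{M5}: invariant factors x + 5, (x + 5)^2.

Matrices are similar if and only if their invariant-factor lists agree; the partition into similarity classes is {M1}, {M2, M4}, {M3}, {M5}.

4 classes: {M1}, {M2, M4}, {M3}, {M5}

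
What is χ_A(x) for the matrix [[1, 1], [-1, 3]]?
xI - A = [[x - 1, -1], [1, x - 3]].

Expanding det(xI - A) along the first row:
det(xI - A) = + (x - 1)·det([[x - 3]]) - (-1)·det([[1]]).

Evaluating gives χ_A(x) = x^2 - 4x + 4 = (x - 2)^2.

χ_A(x) = (x - 2)^2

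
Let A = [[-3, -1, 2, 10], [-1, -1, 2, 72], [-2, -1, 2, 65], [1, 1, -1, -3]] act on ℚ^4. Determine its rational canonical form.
R = [[0, 0, 0, 48], [1, 0, 0, 72], [0, 1, 0, 11], [0, 0, 1, -5]]

The invariant factors of A (the non-unit diagonal entries of the Smith normal form of xI - A over ℚ[x]) are (x + 4)^2(x^2 - 3x - 3), each dividing the next. The characteristic polynomial is their product, (x + 4)^2(x^2 - 3x - 3).

The rational canonical form is the block-diagonal matrix of companion matrices C(f_i):
R = [[0, 0, 0, 48], [1, 0, 0, 72], [0, 1, 0, 11], [0, 0, 1, -5]].

Note the characteristic polynomial does not split into linear factors over ℚ, so A has no Jordan form over ℚ; the rational canonical form exists over any field.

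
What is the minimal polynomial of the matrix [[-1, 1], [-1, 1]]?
The characteristic polynomial factors as x^2. The minimal polynomial is ∏(x - λ)^{k_λ} where k_λ is the size of the largest Jordan block at λ.

For λ = 0: rank(A) = 1, and the largest Jordan block has size 2 (the smallest k with rank(A^k) = rank(A^(k+1))).

So m_A(x) = x^2.

m_A(x) = x^2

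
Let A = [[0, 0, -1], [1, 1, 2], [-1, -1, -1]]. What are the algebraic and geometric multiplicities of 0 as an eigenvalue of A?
The characteristic polynomial is x^3, so the factor x appears with exponent 3: the algebraic multiplicity is 3.

rank(A) = 2, so the eigenspace has dimension 3 - 2 = 1: the geometric multiplicity is 1.

Since 1 < 3, A is not diagonalizable.

algebraic multiplicity 3, geometric multiplicity 1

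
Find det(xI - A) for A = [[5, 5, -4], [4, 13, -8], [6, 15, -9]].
χ_A(x) = (x - 3)^3

xI - A = [[x - 5, -5, 4], [-4, x - 13, 8], [-6, -15, x + 9]].

Expanding det(xI - A) along the first row:
det(xI - A) = + (x - 5)·det([[x - 13, 8], [-15, x + 9]]) - (-5)·det([[-4, 8], [-6, x + 9]]) + (4)·det([[-4, x - 13], [-6, -15]]).

Evaluating gives χ_A(x) = x^3 - 9x^2 + 27x - 27 = (x - 3)^3.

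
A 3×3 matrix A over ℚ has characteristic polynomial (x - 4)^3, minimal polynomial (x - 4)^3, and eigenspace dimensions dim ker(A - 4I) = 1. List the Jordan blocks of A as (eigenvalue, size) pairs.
Jordan blocks: (4, 3)

λ = 4: algebraic multiplicity 3 (exponent in χ_A), largest block size 3 (exponent in m_A), 1 block (geometric multiplicity). This forces block sizes [3].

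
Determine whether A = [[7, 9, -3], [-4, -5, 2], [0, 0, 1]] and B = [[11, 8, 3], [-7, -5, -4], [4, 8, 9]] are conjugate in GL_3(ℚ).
trace(A) = 3 but trace(B) = 15. The trace is a similarity invariant, so A and B are not similar.

No.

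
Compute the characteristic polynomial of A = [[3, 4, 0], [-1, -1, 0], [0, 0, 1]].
xI - A = [[x - 3, -4, 0], [1, x + 1, 0], [0, 0, x - 1]].

Expanding det(xI - A) along the first row:
det(xI - A) = + (x - 3)·det([[x + 1, 0], [0, x - 1]]) - (-4)·det([[1, 0], [0, x - 1]]) + (0)·det([[1, x + 1], [0, 0]]).

Evaluating gives χ_A(x) = x^3 - 3x^2 + 3x - 1 = (x - 1)^3.

χ_A(x) = (x - 1)^3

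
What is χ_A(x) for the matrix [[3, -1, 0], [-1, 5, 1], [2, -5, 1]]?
χ_A(x) = (x - 3)^3

xI - A = [[x - 3, 1, 0], [1, x - 5, -1], [-2, 5, x - 1]].

Expanding det(xI - A) along the first row:
det(xI - A) = + (x - 3)·det([[x - 5, -1], [5, x - 1]]) - (1)·det([[1, -1], [-2, x - 1]]) + (0)·det([[1, x - 5], [-2, 5]]).

Evaluating gives χ_A(x) = x^3 - 9x^2 + 27x - 27 = (x - 3)^3.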